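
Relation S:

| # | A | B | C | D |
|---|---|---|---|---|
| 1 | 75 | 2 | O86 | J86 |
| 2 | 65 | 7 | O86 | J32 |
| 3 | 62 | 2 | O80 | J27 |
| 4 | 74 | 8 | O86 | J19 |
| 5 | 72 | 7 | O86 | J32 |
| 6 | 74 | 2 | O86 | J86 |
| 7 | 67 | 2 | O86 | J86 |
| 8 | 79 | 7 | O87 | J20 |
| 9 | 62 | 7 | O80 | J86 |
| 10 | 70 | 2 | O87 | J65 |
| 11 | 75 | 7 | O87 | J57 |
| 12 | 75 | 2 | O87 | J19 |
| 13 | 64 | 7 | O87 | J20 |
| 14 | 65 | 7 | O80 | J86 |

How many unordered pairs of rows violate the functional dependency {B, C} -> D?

(B=2, C=O86): all 3 rows agree on D — 0 pairs.
(B=7, C=O86): all 2 rows agree on D — 0 pairs.
(B=7, C=O87): violating pairs (8,11), (11,13) — 2 pairs.
(B=7, C=O80): all 2 rows agree on D — 0 pairs.
(B=2, C=O87): violating pairs (10,12) — 1 pair.

3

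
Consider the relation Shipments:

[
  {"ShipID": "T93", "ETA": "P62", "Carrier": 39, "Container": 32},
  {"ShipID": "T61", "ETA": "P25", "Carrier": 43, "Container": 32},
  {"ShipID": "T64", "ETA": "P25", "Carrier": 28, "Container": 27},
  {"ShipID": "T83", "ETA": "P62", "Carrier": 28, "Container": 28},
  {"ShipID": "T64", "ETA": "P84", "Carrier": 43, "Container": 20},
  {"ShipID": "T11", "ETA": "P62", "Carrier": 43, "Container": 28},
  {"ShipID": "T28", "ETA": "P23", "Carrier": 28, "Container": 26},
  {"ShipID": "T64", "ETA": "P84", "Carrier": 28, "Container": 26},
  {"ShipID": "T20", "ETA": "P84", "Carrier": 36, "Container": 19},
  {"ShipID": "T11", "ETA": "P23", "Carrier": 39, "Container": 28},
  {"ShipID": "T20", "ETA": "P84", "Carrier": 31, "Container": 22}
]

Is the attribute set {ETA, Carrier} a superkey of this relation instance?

All 11 rows have distinct {ETA, Carrier} values, so {ETA, Carrier} → (all attributes) holds and {ETA, Carrier} is a superkey.

Yes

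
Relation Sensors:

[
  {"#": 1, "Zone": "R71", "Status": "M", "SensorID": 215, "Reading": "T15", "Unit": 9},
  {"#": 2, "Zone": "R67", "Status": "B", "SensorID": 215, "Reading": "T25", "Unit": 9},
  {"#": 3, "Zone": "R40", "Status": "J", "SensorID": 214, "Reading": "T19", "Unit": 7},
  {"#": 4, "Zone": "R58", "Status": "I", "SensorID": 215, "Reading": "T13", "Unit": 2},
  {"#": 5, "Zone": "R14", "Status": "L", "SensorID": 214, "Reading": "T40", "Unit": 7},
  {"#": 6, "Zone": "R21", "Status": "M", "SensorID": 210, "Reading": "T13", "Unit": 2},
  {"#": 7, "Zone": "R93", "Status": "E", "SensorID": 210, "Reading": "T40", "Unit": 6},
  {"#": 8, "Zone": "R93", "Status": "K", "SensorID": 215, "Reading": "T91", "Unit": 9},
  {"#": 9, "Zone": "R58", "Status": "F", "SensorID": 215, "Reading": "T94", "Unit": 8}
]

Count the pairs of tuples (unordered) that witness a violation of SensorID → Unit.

SensorID=215: violating pairs (1,4), (1,9), (2,4), (2,9), (4,8), (4,9), (8,9) — 7 pairs.
SensorID=214: all 2 rows agree on Unit — 0 pairs.
SensorID=210: violating pairs (6,7) — 1 pair.

8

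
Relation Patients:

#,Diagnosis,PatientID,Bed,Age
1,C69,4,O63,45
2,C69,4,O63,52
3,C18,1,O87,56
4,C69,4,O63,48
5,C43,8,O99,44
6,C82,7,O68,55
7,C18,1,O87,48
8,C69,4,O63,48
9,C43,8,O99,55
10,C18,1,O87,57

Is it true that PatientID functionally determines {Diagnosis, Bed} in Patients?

Yes

PatientID=4: rows 1, 2, 4, 8 → {Diagnosis,Bed} = (C69, O63), (C69, O63), (C69, O63), (C69, O63) ✓
PatientID=1: rows 3, 7, 10 → {Diagnosis,Bed} = (C18, O87), (C18, O87), (C18, O87) ✓
PatientID=8: rows 5, 9 → {Diagnosis,Bed} = (C43, O99), (C43, O99) ✓
PatientID=7: row 6 → {Diagnosis,Bed} = (C82, O68) ✓
Every PatientID value is associated with a single {Diagnosis, Bed} value, so PatientID → {Diagnosis, Bed} holds.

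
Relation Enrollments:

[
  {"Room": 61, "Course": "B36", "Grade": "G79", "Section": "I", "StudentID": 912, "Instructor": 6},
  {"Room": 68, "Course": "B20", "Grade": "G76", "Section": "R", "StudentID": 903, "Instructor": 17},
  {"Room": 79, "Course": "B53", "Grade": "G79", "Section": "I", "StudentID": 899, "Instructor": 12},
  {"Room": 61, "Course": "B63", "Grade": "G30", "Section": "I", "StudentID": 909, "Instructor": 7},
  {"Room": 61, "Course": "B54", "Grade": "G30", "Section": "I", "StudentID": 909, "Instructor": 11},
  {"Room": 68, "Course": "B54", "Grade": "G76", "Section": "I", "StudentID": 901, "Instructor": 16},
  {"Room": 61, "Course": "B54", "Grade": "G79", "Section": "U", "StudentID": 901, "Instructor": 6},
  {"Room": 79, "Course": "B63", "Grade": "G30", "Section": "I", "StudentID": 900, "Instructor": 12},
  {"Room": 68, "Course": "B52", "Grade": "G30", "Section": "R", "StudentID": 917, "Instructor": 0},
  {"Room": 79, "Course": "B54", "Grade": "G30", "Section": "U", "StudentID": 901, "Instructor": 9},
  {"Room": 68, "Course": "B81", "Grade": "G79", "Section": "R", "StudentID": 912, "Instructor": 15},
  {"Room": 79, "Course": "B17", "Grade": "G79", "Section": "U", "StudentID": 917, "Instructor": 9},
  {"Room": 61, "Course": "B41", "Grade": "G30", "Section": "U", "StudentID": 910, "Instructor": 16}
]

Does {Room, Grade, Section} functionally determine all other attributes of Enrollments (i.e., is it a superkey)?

Two distinct rows share (Room=61, Grade=G30, Section=I), so {Room, Grade, Section} does not determine every attribute — not a superkey.

No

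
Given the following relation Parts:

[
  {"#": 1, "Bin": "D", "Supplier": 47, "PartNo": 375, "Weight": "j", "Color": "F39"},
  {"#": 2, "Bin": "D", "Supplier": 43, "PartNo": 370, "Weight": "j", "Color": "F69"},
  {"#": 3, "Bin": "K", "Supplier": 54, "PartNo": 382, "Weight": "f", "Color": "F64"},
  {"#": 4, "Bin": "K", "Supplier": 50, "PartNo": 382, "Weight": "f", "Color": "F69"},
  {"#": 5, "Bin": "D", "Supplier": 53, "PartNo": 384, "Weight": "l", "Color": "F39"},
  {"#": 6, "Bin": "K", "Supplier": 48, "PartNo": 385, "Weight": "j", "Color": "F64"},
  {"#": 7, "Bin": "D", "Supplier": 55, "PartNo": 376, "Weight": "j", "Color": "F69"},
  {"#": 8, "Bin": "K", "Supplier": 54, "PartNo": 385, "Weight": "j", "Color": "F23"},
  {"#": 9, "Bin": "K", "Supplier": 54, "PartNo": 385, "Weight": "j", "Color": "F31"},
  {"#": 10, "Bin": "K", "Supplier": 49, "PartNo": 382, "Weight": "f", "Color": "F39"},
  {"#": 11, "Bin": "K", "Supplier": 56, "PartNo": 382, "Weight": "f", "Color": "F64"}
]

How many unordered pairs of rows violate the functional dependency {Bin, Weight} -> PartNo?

3

(Bin=D, Weight=j): violating pairs (1,2), (1,7), (2,7) — 3 pairs.
(Bin=K, Weight=f): all 4 rows agree on PartNo — 0 pairs.
(Bin=K, Weight=j): all 3 rows agree on PartNo — 0 pairs.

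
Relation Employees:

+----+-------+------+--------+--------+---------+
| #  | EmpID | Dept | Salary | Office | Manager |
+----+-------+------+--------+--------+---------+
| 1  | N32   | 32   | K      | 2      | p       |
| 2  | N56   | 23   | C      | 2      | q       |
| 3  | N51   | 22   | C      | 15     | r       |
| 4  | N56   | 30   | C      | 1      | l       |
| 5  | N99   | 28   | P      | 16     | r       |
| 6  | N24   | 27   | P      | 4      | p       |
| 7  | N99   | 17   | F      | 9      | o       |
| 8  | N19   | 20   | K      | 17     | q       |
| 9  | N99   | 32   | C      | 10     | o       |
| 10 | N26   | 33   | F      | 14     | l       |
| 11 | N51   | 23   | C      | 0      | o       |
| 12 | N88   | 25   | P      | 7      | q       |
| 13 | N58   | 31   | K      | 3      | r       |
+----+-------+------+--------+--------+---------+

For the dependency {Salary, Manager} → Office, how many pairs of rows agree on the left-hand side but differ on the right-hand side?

(Salary=C, Manager=o): violating pairs (9,11) — 1 pair.

1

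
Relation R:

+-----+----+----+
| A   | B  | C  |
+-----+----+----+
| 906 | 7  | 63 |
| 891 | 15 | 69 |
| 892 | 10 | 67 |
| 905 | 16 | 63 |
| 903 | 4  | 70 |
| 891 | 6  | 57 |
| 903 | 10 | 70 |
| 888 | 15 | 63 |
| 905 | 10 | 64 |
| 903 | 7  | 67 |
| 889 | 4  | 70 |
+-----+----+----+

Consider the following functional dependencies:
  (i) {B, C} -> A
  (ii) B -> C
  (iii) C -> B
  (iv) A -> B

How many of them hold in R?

(i) {B, C} -> A: (B=4, C=70): 2 rows → A takes values {903, 889} — violation — fails.
(ii) B -> C: B=7: 2 rows → C takes values {63, 67} — violation; B=15: 2 rows → C takes values {69, 63} — violation; B=10: 3 rows → C takes values {67, 70, 64} — violation — fails.
(iii) C -> B: C=63: 3 rows → B takes values {7, 16, 15} — violation; C=67: 2 rows → B takes values {10, 7} — violation; C=70: 3 rows → B takes values {4, 10} — violation — fails.
(iv) A -> B: A=891: 2 rows → B takes values {15, 6} — violation; A=905: 2 rows → B takes values {16, 10} — violation; A=903: 3 rows → B takes values {4, 10, 7} — violation — fails.
None of the 4 dependencies hold.

0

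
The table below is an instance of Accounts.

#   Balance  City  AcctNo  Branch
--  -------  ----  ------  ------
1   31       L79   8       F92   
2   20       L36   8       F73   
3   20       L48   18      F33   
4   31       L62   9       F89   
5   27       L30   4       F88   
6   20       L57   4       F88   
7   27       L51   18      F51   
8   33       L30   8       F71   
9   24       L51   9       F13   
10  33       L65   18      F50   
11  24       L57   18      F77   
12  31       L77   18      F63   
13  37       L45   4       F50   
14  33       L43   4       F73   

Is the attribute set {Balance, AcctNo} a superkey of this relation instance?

All 14 rows have distinct {Balance, AcctNo} values, so {Balance, AcctNo} → (all attributes) holds and {Balance, AcctNo} is a superkey.

Yes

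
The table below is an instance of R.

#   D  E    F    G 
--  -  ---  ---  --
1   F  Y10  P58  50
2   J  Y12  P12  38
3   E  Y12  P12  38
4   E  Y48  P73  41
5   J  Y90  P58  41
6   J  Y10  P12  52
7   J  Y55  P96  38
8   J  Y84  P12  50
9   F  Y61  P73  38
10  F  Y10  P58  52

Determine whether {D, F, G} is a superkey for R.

Yes

All 10 rows have distinct {D, F, G} values, so {D, F, G} → (all attributes) holds and {D, F, G} is a superkey.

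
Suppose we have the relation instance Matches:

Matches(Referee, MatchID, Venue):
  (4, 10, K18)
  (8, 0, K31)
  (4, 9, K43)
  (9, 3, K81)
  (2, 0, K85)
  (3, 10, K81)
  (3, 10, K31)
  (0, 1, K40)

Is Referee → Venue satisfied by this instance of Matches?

Referee=4: 2 rows → Venue takes values {K18, K43} — violation
Referee=8: 1 row → Venue = K31 ✓
Referee=9: 1 row → Venue = K81 ✓
Referee=2: 1 row → Venue = K85 ✓
Referee=3: 2 rows → Venue takes values {K81, K31} — violation
Referee=0: 1 row → Venue = K40 ✓
Two rows agree on Referee but differ on Venue, so Referee → Venue does not hold.

No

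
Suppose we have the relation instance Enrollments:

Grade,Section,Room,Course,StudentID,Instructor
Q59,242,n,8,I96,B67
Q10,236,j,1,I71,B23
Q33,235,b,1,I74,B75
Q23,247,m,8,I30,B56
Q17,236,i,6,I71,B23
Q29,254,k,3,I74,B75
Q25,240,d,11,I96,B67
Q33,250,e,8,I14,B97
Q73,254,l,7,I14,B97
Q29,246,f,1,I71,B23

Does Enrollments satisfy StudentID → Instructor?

StudentID=I96: 2 rows → Instructor = B67, B67 ✓
StudentID=I71: 3 rows → Instructor = B23, B23, B23 ✓
StudentID=I74: 2 rows → Instructor = B75, B75 ✓
StudentID=I30: 1 row → Instructor = B56 ✓
StudentID=I14: 2 rows → Instructor = B97, B97 ✓
Every StudentID value is associated with a single Instructor value, so StudentID → Instructor holds.

Yes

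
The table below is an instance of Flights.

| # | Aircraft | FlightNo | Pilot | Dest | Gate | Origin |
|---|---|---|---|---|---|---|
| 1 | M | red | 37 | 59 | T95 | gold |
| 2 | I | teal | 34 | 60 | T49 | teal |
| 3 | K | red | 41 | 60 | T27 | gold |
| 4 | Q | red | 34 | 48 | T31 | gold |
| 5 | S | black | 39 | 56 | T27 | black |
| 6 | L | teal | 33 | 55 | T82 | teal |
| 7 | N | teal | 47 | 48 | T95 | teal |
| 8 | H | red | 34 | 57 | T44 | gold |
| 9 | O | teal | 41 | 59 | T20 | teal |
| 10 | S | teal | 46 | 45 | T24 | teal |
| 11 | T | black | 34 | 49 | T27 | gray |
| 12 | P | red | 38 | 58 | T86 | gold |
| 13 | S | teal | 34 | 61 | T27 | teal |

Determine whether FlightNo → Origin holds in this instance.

No

FlightNo=red: rows 1, 3, 4, 8, 12 → Origin = gold, gold, gold, gold, gold ✓
FlightNo=teal: rows 2, 6, 7, 9, 10, 13 → Origin = teal, teal, teal, teal, teal, teal ✓
FlightNo=black: rows 5, 11 → Origin takes values {black, gray} — violation
Two rows agree on FlightNo but differ on Origin, so FlightNo → Origin does not hold.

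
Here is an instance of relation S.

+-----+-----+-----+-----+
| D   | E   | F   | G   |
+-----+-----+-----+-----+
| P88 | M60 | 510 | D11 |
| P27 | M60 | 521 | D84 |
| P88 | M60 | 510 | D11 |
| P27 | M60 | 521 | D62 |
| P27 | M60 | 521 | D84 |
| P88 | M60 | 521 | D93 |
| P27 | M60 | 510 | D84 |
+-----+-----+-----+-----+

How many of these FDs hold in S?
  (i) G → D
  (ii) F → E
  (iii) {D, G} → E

(i) G → D: every LHS value maps to a single RHS value — holds.
(ii) F → E: every LHS value maps to a single RHS value — holds.
(iii) {D, G} → E: every LHS value maps to a single RHS value — holds.
3 of the 3 dependencies hold.

3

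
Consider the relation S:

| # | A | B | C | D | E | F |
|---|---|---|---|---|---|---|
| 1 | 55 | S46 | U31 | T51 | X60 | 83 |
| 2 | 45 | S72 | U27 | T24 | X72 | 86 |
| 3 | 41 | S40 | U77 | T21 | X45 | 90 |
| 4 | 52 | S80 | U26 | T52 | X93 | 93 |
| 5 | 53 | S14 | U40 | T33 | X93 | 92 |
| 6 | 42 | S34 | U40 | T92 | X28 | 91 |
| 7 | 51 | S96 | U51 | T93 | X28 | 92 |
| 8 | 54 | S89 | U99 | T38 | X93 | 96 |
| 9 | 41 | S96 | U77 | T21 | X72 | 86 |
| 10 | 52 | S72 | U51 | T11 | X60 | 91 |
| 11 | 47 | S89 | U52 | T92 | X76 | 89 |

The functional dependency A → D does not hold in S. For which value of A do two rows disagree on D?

A=55: row 1 → D = T51 ✓
A=45: row 2 → D = T24 ✓
A=41: rows 3, 9 → D = T21, T21 ✓
A=52: rows 4, 10 → D takes values {T52, T11} — violation
A=53: row 5 → D = T33 ✓
A=42: row 6 → D = T92 ✓
A=51: row 7 → D = T93 ✓
A=54: row 8 → D = T38 ✓
A=47: row 11 → D = T92 ✓
The only A value with inconsistent D is A=52.

52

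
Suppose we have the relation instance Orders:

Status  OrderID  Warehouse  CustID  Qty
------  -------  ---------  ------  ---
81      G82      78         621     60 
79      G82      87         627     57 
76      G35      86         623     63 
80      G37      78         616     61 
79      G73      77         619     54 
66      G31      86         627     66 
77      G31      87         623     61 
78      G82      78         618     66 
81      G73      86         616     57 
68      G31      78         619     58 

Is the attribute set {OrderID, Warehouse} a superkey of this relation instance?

Two distinct rows share (OrderID=G82, Warehouse=78), so {OrderID, Warehouse} does not determine every attribute — not a superkey.

No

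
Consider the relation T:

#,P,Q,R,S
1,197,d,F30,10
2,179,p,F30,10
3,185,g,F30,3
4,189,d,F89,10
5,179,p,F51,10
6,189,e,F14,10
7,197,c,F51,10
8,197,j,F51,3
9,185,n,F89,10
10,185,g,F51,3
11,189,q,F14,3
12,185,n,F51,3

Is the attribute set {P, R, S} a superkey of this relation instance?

No

Rows 10 and 12 have the same {P, R, S} value (P=185, R=F51, S=3) but are distinct tuples, so {P, R, S} does not determine every attribute — not a superkey.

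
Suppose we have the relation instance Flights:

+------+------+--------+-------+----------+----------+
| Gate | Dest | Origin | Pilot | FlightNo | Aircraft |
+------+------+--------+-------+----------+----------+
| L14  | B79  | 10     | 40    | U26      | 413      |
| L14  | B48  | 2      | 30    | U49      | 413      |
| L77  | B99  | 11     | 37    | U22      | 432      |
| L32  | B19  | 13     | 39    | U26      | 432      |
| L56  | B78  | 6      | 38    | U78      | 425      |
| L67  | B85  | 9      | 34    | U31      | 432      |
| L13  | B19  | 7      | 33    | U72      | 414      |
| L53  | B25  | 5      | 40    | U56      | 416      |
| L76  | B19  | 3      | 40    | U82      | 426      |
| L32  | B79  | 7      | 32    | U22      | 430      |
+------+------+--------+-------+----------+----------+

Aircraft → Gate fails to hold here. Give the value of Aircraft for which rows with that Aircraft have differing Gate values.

432

Aircraft=413: 2 rows → Gate = L14, L14 ✓
Aircraft=432: 3 rows → Gate takes values {L77, L32, L67} — violation
Aircraft=425: 1 row → Gate = L56 ✓
Aircraft=414: 1 row → Gate = L13 ✓
Aircraft=416: 1 row → Gate = L53 ✓
Aircraft=426: 1 row → Gate = L76 ✓
Aircraft=430: 1 row → Gate = L32 ✓
The only Aircraft value with inconsistent Gate is Aircraft=432.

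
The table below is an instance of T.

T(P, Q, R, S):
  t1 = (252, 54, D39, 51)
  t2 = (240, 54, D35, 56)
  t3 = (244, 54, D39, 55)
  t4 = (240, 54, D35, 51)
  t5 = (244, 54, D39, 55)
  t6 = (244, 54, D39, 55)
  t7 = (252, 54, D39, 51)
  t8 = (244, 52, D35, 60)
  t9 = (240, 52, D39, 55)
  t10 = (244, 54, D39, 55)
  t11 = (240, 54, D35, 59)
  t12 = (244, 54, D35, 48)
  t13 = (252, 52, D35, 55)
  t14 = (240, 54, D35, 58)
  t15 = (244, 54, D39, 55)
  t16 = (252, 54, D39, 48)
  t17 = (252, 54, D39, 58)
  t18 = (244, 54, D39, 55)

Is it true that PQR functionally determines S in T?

No

(P=252, Q=54, R=D39): rows 1, 7, 16, 17 → S takes values {51, 48, 58} — violation
(P=240, Q=54, R=D35): rows 2, 4, 11, 14 → S takes values {56, 51, 59, 58} — violation
(P=244, Q=54, R=D39): rows 3, 5, 6, 10, 15, 18 → S = 55, 55, 55, 55, 55, 55 ✓
(P=244, Q=52, R=D35): row 8 → S = 60 ✓
(P=240, Q=52, R=D39): row 9 → S = 55 ✓
(P=244, Q=54, R=D35): row 12 → S = 48 ✓
(P=252, Q=52, R=D35): row 13 → S = 55 ✓
Two rows agree on PQR but differ on S, so PQR → S does not hold.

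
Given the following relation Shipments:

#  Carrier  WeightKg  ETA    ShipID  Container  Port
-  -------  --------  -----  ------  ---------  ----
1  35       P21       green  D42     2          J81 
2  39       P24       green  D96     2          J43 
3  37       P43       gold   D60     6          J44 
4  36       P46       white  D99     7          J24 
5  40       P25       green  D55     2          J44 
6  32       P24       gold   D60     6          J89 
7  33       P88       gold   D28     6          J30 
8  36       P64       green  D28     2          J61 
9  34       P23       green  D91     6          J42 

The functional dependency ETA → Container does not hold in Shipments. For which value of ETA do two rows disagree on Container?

green

ETA=green: rows 1, 2, 5, 8, 9 → Container takes values {2, 6} — violation
ETA=gold: rows 3, 6, 7 → Container = 6, 6, 6 ✓
ETA=white: row 4 → Container = 7 ✓
The only ETA value with inconsistent Container is ETA=green.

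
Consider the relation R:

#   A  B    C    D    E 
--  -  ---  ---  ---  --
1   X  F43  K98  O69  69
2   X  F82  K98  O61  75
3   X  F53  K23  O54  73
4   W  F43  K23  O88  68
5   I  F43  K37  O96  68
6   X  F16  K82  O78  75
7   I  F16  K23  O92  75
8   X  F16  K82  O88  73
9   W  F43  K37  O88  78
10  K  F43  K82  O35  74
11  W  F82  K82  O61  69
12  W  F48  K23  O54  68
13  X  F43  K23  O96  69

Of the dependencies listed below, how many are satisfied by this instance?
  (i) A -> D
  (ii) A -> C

0

(i) A -> D: A=X: rows 1, 2, 3, 6, 8, 13 → D takes values {O69, O61, O54, O78, O88, O96} — violation; A=W: rows 4, 9, 11, 12 → D takes values {O88, O61, O54} — violation; A=I: rows 5, 7 → D takes values {O96, O92} — violation — fails.
(ii) A -> C: A=X: rows 1, 2, 3, 6, 8, 13 → C takes values {K98, K23, K82} — violation; A=W: rows 4, 9, 11, 12 → C takes values {K23, K37, K82} — violation; A=I: rows 5, 7 → C takes values {K37, K23} — violation — fails.
None of the 2 dependencies hold.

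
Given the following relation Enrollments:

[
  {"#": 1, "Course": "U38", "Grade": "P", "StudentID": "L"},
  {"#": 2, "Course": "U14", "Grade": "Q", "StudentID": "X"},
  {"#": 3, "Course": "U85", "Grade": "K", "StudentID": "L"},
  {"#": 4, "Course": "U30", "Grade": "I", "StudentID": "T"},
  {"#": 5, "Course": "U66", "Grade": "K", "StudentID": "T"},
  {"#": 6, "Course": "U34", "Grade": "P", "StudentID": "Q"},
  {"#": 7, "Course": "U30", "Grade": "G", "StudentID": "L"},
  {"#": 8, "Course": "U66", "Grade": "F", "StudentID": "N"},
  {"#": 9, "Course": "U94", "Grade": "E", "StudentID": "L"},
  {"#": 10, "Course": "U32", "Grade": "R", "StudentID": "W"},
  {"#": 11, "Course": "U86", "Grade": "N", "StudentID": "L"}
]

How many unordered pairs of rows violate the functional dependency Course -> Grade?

2

Course=U30: violating pairs (4,7) — 1 pair.
Course=U66: violating pairs (5,8) — 1 pair.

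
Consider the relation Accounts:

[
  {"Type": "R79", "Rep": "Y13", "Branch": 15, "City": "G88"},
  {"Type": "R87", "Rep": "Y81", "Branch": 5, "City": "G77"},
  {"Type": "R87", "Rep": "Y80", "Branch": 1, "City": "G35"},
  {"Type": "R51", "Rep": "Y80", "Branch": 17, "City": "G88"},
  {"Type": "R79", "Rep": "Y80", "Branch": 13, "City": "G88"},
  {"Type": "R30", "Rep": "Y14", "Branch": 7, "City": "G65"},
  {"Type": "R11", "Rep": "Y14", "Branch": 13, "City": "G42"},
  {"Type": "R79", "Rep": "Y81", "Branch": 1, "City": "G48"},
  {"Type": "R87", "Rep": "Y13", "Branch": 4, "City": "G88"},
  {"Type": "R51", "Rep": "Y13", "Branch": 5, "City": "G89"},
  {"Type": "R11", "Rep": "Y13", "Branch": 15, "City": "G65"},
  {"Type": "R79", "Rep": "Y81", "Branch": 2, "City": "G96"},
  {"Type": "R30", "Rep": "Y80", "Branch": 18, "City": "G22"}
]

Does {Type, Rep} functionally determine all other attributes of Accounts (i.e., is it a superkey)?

No

Two distinct rows share (Type=R79, Rep=Y81), so {Type, Rep} does not determine every attribute — not a superkey.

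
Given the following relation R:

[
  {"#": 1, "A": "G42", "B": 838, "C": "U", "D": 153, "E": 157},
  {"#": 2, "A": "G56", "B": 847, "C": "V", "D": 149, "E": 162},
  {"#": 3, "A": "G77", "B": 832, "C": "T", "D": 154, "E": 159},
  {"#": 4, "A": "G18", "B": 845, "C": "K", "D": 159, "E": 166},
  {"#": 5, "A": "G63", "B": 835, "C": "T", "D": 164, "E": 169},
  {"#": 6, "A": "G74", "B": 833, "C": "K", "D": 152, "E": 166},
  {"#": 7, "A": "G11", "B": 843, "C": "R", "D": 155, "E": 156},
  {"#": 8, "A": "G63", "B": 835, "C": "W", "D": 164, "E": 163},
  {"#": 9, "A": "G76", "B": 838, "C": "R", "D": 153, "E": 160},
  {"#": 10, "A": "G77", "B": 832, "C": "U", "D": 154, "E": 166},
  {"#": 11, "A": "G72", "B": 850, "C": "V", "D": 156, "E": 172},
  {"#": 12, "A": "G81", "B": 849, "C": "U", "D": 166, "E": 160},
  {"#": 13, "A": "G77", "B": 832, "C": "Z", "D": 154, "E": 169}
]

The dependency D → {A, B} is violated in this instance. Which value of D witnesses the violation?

153

D=153: rows 1, 9 → {A,B} takes values {(G42, 838), (G76, 838)} — violation
D=149: row 2 → {A,B} = (G56, 847) ✓
D=154: rows 3, 10, 13 → {A,B} = (G77, 832), (G77, 832), (G77, 832) ✓
D=159: row 4 → {A,B} = (G18, 845) ✓
D=164: rows 5, 8 → {A,B} = (G63, 835), (G63, 835) ✓
D=152: row 6 → {A,B} = (G74, 833) ✓
D=155: row 7 → {A,B} = (G11, 843) ✓
D=156: row 11 → {A,B} = (G72, 850) ✓
D=166: row 12 → {A,B} = (G81, 849) ✓
The only D value with inconsistent RHS is D=153.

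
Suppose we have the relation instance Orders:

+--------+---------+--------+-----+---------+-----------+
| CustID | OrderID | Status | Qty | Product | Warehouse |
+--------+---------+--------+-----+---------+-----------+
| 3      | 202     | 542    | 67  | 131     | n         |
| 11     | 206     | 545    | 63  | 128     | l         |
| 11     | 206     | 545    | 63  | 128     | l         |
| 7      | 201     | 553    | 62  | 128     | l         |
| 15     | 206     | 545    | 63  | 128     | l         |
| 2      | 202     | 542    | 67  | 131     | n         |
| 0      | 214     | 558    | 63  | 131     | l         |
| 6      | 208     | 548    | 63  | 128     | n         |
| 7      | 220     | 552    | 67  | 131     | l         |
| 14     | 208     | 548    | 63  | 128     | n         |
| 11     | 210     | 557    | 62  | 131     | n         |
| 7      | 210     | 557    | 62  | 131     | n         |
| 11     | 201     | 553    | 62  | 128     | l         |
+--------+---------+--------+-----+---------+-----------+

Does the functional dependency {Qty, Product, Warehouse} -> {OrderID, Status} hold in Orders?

(Qty=67, Product=131, Warehouse=n): 2 rows → {OrderID,Status} = (202, 542), (202, 542) ✓
(Qty=63, Product=128, Warehouse=l): 3 rows → {OrderID,Status} = (206, 545), (206, 545), (206, 545) ✓
(Qty=62, Product=128, Warehouse=l): 2 rows → {OrderID,Status} = (201, 553), (201, 553) ✓
(Qty=63, Product=131, Warehouse=l): 1 row → {OrderID,Status} = (214, 558) ✓
(Qty=63, Product=128, Warehouse=n): 2 rows → {OrderID,Status} = (208, 548), (208, 548) ✓
(Qty=67, Product=131, Warehouse=l): 1 row → {OrderID,Status} = (220, 552) ✓
(Qty=62, Product=131, Warehouse=n): 2 rows → {OrderID,Status} = (210, 557), (210, 557) ✓
Every {Qty, Product, Warehouse} value is associated with a single {OrderID, Status} value, so {Qty, Product, Warehouse} -> {OrderID, Status} holds.

Yes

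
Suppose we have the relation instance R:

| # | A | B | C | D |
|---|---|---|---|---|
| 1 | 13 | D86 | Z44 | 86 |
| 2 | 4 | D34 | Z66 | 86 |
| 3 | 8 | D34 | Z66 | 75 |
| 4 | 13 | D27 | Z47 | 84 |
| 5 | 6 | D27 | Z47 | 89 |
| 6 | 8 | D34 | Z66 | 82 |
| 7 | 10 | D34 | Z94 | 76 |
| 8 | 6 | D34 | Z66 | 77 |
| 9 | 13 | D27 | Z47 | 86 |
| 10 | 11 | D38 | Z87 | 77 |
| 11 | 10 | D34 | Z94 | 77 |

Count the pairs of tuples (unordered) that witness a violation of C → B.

0

C=Z66: all 4 rows agree on B — 0 pairs.
C=Z47: all 3 rows agree on B — 0 pairs.
C=Z94: all 2 rows agree on B — 0 pairs.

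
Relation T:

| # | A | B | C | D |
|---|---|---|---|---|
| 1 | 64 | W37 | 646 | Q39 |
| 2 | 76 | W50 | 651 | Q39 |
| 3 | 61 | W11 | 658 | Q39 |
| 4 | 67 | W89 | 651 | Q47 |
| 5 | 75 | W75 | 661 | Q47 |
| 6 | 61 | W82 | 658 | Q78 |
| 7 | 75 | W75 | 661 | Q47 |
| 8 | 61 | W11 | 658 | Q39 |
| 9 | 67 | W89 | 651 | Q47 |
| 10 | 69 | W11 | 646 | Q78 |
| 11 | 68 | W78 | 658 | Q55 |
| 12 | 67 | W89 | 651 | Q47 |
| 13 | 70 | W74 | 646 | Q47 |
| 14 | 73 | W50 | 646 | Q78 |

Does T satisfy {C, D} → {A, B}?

(C=646, D=Q39): row 1 → {A,B} = (64, W37) ✓
(C=651, D=Q39): row 2 → {A,B} = (76, W50) ✓
(C=658, D=Q39): rows 3, 8 → {A,B} = (61, W11), (61, W11) ✓
(C=651, D=Q47): rows 4, 9, 12 → {A,B} = (67, W89), (67, W89), (67, W89) ✓
(C=661, D=Q47): rows 5, 7 → {A,B} = (75, W75), (75, W75) ✓
(C=658, D=Q78): row 6 → {A,B} = (61, W82) ✓
(C=646, D=Q78): rows 10, 14 → {A,B} takes values {(69, W11), (73, W50)} — violation
(C=658, D=Q55): row 11 → {A,B} = (68, W78) ✓
(C=646, D=Q47): row 13 → {A,B} = (70, W74) ✓
Two rows agree on {C, D} but differ on {A, B}, so {C, D} → {A, B} does not hold.

No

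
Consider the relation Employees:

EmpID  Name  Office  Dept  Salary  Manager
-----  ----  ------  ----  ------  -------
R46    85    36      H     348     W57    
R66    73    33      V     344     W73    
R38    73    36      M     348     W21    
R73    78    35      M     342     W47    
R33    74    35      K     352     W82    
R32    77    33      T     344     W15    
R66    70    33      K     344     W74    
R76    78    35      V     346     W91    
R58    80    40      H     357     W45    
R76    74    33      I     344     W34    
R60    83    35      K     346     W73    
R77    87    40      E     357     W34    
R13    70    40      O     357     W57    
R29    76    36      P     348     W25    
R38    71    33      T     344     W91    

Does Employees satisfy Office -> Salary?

No

Office=36: 3 rows → Salary = 348, 348, 348 ✓
Office=33: 5 rows → Salary = 344, 344, 344, 344, 344 ✓
Office=35: 4 rows → Salary takes values {342, 352, 346} — violation
Office=40: 3 rows → Salary = 357, 357, 357 ✓
Two rows agree on Office but differ on Salary, so Office -> Salary does not hold.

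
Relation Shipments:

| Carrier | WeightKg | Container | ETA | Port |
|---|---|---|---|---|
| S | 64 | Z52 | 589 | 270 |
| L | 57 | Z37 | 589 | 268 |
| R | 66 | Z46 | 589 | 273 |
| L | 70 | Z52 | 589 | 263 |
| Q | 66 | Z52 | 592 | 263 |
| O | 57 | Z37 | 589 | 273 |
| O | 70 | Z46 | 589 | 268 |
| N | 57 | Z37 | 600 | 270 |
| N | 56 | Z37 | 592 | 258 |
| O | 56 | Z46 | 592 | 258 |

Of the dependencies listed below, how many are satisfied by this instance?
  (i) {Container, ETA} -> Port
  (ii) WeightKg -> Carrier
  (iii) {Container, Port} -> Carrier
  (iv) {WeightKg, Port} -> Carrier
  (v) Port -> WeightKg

(i) {Container, ETA} -> Port: (Container=Z52, ETA=589): 2 rows → Port takes values {270, 263} — violation; (Container=Z37, ETA=589): 2 rows → Port takes values {268, 273} — violation; (Container=Z46, ETA=589): 2 rows → Port takes values {273, 268} — violation — fails.
(ii) WeightKg -> Carrier: WeightKg=57: 3 rows → Carrier takes values {L, O, N} — violation; WeightKg=66: 2 rows → Carrier takes values {R, Q} — violation; WeightKg=70: 2 rows → Carrier takes values {L, O} — violation; WeightKg=56: 2 rows → Carrier takes values {N, O} — violation — fails.
(iii) {Container, Port} -> Carrier: (Container=Z52, Port=263): 2 rows → Carrier takes values {L, Q} — violation — fails.
(iv) {WeightKg, Port} -> Carrier: (WeightKg=56, Port=258): 2 rows → Carrier takes values {N, O} — violation — fails.
(v) Port -> WeightKg: Port=270: 2 rows → WeightKg takes values {64, 57} — violation; Port=268: 2 rows → WeightKg takes values {57, 70} — violation; Port=273: 2 rows → WeightKg takes values {66, 57} — violation; Port=263: 2 rows → WeightKg takes values {70, 66} — violation — fails.
None of the 5 dependencies hold.

0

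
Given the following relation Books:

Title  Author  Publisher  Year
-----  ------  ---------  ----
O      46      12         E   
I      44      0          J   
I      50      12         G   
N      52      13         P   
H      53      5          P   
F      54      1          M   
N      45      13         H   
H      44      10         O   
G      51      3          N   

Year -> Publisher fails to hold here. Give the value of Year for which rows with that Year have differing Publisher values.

P

Year=E: 1 row → Publisher = 12 ✓
Year=J: 1 row → Publisher = 0 ✓
Year=G: 1 row → Publisher = 12 ✓
Year=P: 2 rows → Publisher takes values {13, 5} — violation
Year=M: 1 row → Publisher = 1 ✓
Year=H: 1 row → Publisher = 13 ✓
Year=O: 1 row → Publisher = 10 ✓
Year=N: 1 row → Publisher = 3 ✓
The only Year value with inconsistent Publisher is Year=P.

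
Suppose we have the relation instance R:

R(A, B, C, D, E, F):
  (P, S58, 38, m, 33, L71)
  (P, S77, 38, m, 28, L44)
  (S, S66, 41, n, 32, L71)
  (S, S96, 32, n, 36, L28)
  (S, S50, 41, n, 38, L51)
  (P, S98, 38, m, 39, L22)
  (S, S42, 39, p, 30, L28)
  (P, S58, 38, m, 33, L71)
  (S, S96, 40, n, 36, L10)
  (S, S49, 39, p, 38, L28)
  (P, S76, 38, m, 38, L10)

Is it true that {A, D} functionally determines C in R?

(A=P, D=m): 5 rows → C = 38, 38, 38, 38, 38 ✓
(A=S, D=n): 4 rows → C takes values {41, 32, 40} — violation
(A=S, D=p): 2 rows → C = 39, 39 ✓
Two rows agree on {A, D} but differ on C, so {A, D} -> C does not hold.

No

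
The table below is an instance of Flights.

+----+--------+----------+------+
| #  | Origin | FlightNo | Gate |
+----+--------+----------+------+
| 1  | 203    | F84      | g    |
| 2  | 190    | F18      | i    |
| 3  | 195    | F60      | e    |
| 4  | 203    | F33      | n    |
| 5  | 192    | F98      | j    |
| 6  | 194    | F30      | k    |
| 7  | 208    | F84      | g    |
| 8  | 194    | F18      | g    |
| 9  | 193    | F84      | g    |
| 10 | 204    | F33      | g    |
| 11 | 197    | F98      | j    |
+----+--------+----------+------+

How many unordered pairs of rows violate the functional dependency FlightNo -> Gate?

FlightNo=F84: all 3 rows agree on Gate — 0 pairs.
FlightNo=F18: violating pairs (2,8) — 1 pair.
FlightNo=F33: violating pairs (4,10) — 1 pair.
FlightNo=F98: all 2 rows agree on Gate — 0 pairs.

2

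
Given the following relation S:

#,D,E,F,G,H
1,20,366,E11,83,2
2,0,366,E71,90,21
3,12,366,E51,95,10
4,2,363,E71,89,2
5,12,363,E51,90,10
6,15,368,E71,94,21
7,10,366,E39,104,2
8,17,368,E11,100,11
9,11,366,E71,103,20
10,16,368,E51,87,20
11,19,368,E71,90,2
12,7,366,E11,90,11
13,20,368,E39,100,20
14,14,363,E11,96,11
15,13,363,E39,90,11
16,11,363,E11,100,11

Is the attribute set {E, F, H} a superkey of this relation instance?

No

Rows 14 and 16 have the same {E, F, H} value (E=363, F=E11, H=11) but are distinct tuples, so {E, F, H} does not determine every attribute — not a superkey.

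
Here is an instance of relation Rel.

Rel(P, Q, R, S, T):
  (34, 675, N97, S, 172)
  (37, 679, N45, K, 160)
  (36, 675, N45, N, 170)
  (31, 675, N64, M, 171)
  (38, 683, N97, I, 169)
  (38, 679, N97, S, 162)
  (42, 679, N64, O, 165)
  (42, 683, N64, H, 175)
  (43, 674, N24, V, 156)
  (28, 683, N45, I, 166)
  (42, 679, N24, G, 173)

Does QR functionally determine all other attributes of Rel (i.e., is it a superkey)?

Yes

All 11 rows have distinct QR values, so QR → (all attributes) holds and QR is a superkey.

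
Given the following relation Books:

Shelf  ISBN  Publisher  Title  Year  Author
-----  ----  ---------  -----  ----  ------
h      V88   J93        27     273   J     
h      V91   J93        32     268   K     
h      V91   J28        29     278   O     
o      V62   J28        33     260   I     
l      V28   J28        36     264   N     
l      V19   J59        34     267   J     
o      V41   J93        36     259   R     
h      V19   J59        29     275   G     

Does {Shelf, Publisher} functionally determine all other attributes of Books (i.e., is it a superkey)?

No

Two distinct rows share (Shelf=h, Publisher=J93), so {Shelf, Publisher} does not determine every attribute — not a superkey.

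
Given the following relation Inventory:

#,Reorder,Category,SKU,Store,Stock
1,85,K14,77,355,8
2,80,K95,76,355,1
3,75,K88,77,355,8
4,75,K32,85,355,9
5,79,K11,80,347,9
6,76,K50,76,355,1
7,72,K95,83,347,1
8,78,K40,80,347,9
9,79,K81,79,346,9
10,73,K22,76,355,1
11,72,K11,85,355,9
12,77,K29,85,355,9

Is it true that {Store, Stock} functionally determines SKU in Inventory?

Yes

(Store=355, Stock=8): rows 1, 3 → SKU = 77, 77 ✓
(Store=355, Stock=1): rows 2, 6, 10 → SKU = 76, 76, 76 ✓
(Store=355, Stock=9): rows 4, 11, 12 → SKU = 85, 85, 85 ✓
(Store=347, Stock=9): rows 5, 8 → SKU = 80, 80 ✓
(Store=347, Stock=1): row 7 → SKU = 83 ✓
(Store=346, Stock=9): row 9 → SKU = 79 ✓
Every {Store, Stock} value is associated with a single SKU value, so {Store, Stock} → SKU holds.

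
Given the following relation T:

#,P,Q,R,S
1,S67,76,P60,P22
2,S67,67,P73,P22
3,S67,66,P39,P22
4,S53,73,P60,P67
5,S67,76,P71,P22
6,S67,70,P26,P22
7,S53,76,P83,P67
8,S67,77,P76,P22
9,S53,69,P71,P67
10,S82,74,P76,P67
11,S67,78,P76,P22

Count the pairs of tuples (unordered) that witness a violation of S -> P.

3

S=P22: all 7 rows agree on P — 0 pairs.
S=P67: violating pairs (4,10), (7,10), (9,10) — 3 pairs.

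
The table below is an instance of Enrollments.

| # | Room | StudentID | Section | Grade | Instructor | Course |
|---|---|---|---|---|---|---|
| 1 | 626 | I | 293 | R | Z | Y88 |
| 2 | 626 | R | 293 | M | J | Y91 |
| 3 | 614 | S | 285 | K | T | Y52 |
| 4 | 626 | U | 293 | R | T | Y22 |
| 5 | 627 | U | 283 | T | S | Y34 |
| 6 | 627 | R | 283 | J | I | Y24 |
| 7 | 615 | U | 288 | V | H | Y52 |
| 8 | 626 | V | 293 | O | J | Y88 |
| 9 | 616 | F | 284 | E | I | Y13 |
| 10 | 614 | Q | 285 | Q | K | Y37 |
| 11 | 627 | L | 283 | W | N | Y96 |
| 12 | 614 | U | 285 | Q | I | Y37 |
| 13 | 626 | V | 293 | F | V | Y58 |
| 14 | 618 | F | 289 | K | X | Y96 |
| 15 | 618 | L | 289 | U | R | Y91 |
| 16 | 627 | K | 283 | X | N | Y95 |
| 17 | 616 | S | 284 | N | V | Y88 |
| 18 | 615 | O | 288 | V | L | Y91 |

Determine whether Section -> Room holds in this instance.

Section=293: rows 1, 2, 4, 8, 13 → Room = 626, 626, 626, 626, 626 ✓
Section=285: rows 3, 10, 12 → Room = 614, 614, 614 ✓
Section=283: rows 5, 6, 11, 16 → Room = 627, 627, 627, 627 ✓
Section=288: rows 7, 18 → Room = 615, 615 ✓
Section=284: rows 9, 17 → Room = 616, 616 ✓
Section=289: rows 14, 15 → Room = 618, 618 ✓
Every Section value is associated with a single Room value, so Section -> Room holds.

Yes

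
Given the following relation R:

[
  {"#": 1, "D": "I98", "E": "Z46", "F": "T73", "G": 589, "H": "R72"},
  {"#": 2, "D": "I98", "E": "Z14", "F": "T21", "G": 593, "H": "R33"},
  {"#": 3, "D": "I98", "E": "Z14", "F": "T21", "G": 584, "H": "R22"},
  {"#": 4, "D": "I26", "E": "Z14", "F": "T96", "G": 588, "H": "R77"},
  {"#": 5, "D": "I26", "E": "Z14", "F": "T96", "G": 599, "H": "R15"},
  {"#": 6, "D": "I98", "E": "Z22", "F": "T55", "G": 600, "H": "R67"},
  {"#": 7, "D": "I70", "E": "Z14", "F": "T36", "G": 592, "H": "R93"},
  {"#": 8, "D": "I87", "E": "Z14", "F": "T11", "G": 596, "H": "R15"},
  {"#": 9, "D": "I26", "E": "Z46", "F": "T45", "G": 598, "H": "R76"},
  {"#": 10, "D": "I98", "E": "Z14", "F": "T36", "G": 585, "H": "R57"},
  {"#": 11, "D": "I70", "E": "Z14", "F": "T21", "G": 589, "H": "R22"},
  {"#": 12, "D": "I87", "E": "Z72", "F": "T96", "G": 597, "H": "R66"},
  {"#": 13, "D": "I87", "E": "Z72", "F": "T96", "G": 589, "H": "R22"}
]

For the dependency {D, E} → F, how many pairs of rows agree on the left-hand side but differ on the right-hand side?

3

(D=I98, E=Z14): violating pairs (2,10), (3,10) — 2 pairs.
(D=I26, E=Z14): all 2 rows agree on F — 0 pairs.
(D=I70, E=Z14): violating pairs (7,11) — 1 pair.
(D=I87, E=Z72): all 2 rows agree on F — 0 pairs.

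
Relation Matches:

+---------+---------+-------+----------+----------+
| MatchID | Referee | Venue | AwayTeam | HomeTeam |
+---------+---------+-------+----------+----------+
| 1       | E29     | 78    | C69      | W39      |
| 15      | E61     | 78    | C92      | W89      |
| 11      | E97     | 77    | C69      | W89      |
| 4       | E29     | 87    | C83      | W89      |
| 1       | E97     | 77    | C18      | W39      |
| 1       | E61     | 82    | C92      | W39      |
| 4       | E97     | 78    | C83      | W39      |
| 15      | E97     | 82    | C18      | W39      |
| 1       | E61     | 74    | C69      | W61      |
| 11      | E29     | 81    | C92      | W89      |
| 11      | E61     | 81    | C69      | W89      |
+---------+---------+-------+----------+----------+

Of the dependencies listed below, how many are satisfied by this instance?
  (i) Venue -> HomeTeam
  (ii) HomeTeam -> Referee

(i) Venue -> HomeTeam: Venue=78: 3 rows → HomeTeam takes values {W39, W89} — violation; Venue=77: 2 rows → HomeTeam takes values {W89, W39} — violation — fails.
(ii) HomeTeam -> Referee: HomeTeam=W39: 5 rows → Referee takes values {E29, E97, E61} — violation; HomeTeam=W89: 5 rows → Referee takes values {E61, E97, E29} — violation — fails.
None of the 2 dependencies hold.

0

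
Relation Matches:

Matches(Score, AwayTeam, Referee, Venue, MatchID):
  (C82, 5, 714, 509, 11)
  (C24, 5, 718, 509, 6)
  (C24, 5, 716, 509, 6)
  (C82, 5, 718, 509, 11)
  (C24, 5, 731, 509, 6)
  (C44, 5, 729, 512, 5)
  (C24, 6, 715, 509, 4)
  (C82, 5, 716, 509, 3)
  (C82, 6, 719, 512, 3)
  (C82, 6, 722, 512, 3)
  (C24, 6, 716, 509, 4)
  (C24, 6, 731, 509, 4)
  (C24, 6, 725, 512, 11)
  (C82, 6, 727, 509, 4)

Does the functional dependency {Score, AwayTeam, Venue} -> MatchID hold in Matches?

No

(Score=C82, AwayTeam=5, Venue=509): 3 rows → MatchID takes values {11, 3} — violation
(Score=C24, AwayTeam=5, Venue=509): 3 rows → MatchID = 6, 6, 6 ✓
(Score=C44, AwayTeam=5, Venue=512): 1 row → MatchID = 5 ✓
(Score=C24, AwayTeam=6, Venue=509): 3 rows → MatchID = 4, 4, 4 ✓
(Score=C82, AwayTeam=6, Venue=512): 2 rows → MatchID = 3, 3 ✓
(Score=C24, AwayTeam=6, Venue=512): 1 row → MatchID = 11 ✓
(Score=C82, AwayTeam=6, Venue=509): 1 row → MatchID = 4 ✓
Two rows agree on {Score, AwayTeam, Venue} but differ on MatchID, so {Score, AwayTeam, Venue} -> MatchID does not hold.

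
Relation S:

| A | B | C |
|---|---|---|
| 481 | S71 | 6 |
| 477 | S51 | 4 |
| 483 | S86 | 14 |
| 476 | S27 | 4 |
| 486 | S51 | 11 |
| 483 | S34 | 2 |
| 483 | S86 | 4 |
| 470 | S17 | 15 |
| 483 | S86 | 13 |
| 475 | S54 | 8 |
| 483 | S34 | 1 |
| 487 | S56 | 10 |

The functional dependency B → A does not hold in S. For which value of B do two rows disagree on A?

S51

B=S71: 1 row → A = 481 ✓
B=S51: 2 rows → A takes values {477, 486} — violation
B=S86: 3 rows → A = 483, 483, 483 ✓
B=S27: 1 row → A = 476 ✓
B=S34: 2 rows → A = 483, 483 ✓
B=S17: 1 row → A = 470 ✓
B=S54: 1 row → A = 475 ✓
B=S56: 1 row → A = 487 ✓
The only B value with inconsistent A is B=S51.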